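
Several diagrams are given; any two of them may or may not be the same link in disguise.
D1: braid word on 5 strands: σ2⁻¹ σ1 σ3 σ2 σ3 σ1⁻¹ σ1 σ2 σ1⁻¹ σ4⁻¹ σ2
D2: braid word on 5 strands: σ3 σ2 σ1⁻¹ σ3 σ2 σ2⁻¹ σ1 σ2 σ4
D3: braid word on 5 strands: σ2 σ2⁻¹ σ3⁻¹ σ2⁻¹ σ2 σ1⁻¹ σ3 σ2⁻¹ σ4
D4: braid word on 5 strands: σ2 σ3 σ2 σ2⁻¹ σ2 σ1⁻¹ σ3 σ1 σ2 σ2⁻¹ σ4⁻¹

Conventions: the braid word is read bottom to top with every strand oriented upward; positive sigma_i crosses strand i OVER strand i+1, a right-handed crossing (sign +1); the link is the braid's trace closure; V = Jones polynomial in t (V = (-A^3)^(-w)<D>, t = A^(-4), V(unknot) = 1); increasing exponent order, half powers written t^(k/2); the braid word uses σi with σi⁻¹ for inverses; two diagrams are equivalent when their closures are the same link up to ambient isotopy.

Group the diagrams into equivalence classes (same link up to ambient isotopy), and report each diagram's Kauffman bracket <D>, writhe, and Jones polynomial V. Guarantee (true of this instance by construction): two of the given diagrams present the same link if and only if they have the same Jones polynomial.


grouping into links: {D1, D2, D4} | {D3}
V(D1) = -t^(1/2) - t^(3/2) - t^(5/2) + t^(9/2)  (w +3, c 11, <D> = -A^-9 + A^-1 + A^3 + A^7)
V(D2) = -t^(1/2) - t^(3/2) - t^(5/2) + t^(9/2)  (w +5, c 9, <D> = -A^-3 + A^5 + A^9 + A^13)
D3 (bracket A^-5 + A^-1; 9 crossings at w = -1): V = -t^(-1/2) - t^(1/2)
V(D4) = -t^(1/2) - t^(3/2) - t^(5/2) + t^(9/2)  [11 crossings, <D> = -A^-9 + A^-1 + A^3 + A^7, w = +3]
why: comparing 4 Jones polynomials yields 2 groups


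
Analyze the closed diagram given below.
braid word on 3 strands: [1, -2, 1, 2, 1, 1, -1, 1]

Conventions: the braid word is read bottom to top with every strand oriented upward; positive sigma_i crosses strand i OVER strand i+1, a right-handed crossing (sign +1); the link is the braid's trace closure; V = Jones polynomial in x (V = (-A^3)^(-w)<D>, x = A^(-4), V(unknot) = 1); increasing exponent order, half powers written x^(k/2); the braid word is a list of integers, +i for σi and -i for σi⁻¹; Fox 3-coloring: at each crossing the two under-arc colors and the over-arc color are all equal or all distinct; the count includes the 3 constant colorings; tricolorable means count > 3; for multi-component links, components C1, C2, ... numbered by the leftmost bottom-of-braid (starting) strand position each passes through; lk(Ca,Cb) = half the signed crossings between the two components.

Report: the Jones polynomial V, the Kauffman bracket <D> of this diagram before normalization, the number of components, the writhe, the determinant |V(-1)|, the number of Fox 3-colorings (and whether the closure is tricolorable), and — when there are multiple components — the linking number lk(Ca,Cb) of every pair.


V(x) = x + x^3 - x^4
bracket: -A^-4 + 1 + A^8, w = +4
1 component, writhe +4, over 8 crossings
det 3, colorings 9 of 3^8 — tricolorable
observation: |V(-1)| = 3: so tricolorable, since 3 divides 3


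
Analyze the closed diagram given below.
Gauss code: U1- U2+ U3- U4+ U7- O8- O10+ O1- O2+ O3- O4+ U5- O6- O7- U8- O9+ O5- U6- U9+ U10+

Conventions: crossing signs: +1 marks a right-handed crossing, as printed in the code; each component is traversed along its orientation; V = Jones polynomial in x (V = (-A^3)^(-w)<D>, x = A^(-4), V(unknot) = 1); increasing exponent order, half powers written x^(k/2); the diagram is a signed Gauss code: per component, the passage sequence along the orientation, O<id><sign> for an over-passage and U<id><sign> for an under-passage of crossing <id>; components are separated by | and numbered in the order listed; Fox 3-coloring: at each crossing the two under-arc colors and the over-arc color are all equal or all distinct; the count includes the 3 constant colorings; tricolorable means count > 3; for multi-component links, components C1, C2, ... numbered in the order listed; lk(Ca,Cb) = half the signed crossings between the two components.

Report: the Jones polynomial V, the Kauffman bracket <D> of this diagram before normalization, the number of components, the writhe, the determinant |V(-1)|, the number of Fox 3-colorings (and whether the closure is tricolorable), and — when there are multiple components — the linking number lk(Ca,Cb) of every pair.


Jones polynomial: V(x) = -x^-4 + x^-3 + x^-1
<D> = A^-2 + A^6 - A^10; writhe -2
components 1, writhe -2 (10 crossings)
3-colorings: 9 of 3^10, det 3 — tricolorable
note: det 3 = |V(-1)|; divisible by 3, so tricolorable


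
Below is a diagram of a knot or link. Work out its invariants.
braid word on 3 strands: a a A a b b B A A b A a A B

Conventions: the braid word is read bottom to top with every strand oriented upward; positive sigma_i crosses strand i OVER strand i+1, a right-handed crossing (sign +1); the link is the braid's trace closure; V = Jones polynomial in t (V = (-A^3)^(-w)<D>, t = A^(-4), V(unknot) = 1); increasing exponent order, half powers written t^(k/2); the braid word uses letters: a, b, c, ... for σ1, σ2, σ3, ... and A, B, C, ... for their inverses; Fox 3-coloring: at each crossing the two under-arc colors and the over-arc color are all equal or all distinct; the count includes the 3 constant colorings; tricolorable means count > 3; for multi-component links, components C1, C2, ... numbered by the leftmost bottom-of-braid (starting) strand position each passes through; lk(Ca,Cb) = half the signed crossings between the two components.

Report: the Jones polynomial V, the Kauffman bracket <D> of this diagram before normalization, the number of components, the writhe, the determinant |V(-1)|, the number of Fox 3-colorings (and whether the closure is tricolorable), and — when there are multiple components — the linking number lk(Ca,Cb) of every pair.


V(t) = -t^-3 + t^-2 - t^-1 + 3 - t + t^2 - t^3
bracket: -A^-12 + A^-8 - A^-4 + 3 - A^4 + A^8 - A^12, w = 0
1 component, writhe 0, over 14 crossings
det 9, colorings 27 of 3^14 — tricolorable
observation: the span of V is 6, forcing >= 6 crossings in any diagram


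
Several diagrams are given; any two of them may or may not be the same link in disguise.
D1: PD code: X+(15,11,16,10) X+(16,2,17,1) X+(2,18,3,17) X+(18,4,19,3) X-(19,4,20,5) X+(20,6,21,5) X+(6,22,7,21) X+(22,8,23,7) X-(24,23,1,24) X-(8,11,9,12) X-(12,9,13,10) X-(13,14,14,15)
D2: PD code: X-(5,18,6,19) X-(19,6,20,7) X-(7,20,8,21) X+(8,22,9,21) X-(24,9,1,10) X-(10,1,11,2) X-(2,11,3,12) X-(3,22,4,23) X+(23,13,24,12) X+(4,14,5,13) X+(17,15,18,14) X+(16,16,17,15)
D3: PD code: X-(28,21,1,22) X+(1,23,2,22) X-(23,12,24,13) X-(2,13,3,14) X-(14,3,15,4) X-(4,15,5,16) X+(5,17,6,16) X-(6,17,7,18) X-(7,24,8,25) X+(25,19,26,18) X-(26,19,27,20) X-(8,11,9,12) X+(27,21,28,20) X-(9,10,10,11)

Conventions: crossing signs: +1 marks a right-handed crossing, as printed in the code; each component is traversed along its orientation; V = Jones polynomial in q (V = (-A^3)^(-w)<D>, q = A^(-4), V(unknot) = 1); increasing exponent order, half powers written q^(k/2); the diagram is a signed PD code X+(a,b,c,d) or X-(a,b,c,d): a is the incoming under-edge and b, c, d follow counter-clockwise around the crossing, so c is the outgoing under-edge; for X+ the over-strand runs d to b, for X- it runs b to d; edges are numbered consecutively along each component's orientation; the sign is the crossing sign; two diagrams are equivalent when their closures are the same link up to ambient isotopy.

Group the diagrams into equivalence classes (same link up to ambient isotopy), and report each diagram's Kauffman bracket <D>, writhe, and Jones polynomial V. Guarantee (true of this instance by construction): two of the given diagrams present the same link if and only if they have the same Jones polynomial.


grouping into links: {D1} | {D2, D3}
V(D1) = q^2 + q^4 - q^5 + q^6 - q^7  (w +2, c 12, <D> = -A^-22 + A^-18 - A^-14 + A^-10 + A^-2)
V(D2) = -q^-6 + q^-5 - q^-4 + 2q^-3 - q^-2 + q^-1  [12 crossings, <D> = A^-2 - A^2 + 2A^6 - A^10 + A^14 - A^18, w = -2]
V(D3) = -q^-6 + q^-5 - q^-4 + 2q^-3 - q^-2 + q^-1  [14 crossings, <D> = A^-14 - A^-10 + 2A^-6 - A^-2 + A^2 - A^6, w = -6]
why: 2 classes among 3 diagrams; unequal V(q) rules out equality


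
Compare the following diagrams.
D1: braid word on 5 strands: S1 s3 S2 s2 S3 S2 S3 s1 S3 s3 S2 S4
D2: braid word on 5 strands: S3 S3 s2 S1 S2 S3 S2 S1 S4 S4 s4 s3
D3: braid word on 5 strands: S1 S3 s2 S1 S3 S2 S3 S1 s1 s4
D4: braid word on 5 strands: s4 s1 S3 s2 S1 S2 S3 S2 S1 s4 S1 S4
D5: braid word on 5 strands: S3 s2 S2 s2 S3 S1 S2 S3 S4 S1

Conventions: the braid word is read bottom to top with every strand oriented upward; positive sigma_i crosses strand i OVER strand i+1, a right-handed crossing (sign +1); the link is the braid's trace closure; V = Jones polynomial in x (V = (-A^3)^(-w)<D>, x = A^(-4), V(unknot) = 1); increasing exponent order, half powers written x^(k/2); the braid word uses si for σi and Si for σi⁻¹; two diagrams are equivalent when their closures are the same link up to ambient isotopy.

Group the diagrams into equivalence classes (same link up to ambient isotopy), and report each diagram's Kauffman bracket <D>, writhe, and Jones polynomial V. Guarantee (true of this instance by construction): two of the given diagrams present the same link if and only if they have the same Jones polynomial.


grouping into links: {D1} | {D2, D3, D4, D5}
V(D1) = 1  (w -4, c 12, <D> = A^-12)
V(D2) = -x^-6 + x^-5 - x^-4 + 2x^-3 - x^-2 + x^-1  [12 crossings, <D> = A^-14 - A^-10 + 2A^-6 - A^-2 + A^2 - A^6, w = -6]
D3 (bracket A^-8 - A^-4 + 2 - A^4 + A^8 - A^12; 10 crossings at w = -4): V = -x^-6 + x^-5 - x^-4 + 2x^-3 - x^-2 + x^-1
V(D4) = -x^-6 + x^-5 - x^-4 + 2x^-3 - x^-2 + x^-1  (w -4, c 12, <D> = A^-8 - A^-4 + 2 - A^4 + A^8 - A^12)
V(D5) = -x^-6 + x^-5 - x^-4 + 2x^-3 - x^-2 + x^-1  [10 crossings, <D> = A^-14 - A^-10 + 2A^-6 - A^-2 + A^2 - A^6, w = -6]
key observation: 2 values of V(x) split the 5 diagrams


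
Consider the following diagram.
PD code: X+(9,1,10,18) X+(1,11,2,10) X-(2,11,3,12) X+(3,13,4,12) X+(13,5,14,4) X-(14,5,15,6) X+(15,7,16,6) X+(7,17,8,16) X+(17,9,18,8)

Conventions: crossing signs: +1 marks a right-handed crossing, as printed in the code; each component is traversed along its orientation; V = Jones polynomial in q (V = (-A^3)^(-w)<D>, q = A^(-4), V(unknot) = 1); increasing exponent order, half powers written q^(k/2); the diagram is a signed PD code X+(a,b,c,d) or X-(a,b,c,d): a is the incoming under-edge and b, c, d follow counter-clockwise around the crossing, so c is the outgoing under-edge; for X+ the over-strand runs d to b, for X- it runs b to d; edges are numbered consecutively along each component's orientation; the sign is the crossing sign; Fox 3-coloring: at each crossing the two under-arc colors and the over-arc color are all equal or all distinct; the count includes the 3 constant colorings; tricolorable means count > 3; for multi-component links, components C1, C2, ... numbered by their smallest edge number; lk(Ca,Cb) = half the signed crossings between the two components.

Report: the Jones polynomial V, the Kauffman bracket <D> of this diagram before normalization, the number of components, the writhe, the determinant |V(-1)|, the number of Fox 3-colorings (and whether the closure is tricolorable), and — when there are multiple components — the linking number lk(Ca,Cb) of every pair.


Jones polynomial: V(q) = q^2 + q^4 - q^5 + q^6 - q^7
<D> = A^-13 - A^-9 + A^-5 - A^-1 - A^7; writhe +5
components 1, writhe +5 (9 crossings)
3-colorings: 3 of 3^9, det 5 — not tricolorable
note: det 5 = |V(-1)|; not divisible by 3, so not tricolorable


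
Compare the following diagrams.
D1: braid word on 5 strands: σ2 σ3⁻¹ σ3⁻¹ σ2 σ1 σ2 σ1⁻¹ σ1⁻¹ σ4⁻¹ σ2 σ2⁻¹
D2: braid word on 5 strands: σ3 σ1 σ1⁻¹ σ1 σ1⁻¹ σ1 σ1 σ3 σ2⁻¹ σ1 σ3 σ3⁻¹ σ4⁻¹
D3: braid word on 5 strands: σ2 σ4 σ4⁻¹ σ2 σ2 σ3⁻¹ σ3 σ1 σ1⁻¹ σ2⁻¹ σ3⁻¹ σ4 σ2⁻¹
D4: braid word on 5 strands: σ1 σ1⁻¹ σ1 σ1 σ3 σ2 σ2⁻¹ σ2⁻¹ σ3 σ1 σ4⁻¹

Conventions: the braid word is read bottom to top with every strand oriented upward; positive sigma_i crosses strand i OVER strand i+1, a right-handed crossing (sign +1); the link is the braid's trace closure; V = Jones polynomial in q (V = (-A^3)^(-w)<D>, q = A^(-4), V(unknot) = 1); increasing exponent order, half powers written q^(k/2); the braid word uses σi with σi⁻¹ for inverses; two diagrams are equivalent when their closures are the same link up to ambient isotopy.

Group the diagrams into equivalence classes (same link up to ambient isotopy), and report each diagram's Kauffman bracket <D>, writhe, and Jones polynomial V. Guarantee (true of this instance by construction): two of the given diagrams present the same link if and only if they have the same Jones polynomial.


grouping into links: {D1} | {D2, D4} | {D3}
V(D1) = -q^(-5/2) - q^(-1/2)  (w -1, c 11, <D> = A^-1 + A^7)
V(D2) = -q^(3/2) - 2q^(7/2) + q^(9/2) - q^(11/2) + q^(13/2)  (w +3, c 13, <D> = -A^-17 + A^-13 - A^-9 + 2A^-5 + A^3)
V(D3) = -q^(-1/2) - q^(1/2)  [13 crossings, <D> = A + A^5, w = +1]
V(D4) = -q^(3/2) - 2q^(7/2) + q^(9/2) - q^(11/2) + q^(13/2)  [11 crossings, <D> = -A^-17 + A^-13 - A^-9 + 2A^-5 + A^3, w = +3]
why: V(q) takes 3 values over 4 diagrams, fixing the grouping


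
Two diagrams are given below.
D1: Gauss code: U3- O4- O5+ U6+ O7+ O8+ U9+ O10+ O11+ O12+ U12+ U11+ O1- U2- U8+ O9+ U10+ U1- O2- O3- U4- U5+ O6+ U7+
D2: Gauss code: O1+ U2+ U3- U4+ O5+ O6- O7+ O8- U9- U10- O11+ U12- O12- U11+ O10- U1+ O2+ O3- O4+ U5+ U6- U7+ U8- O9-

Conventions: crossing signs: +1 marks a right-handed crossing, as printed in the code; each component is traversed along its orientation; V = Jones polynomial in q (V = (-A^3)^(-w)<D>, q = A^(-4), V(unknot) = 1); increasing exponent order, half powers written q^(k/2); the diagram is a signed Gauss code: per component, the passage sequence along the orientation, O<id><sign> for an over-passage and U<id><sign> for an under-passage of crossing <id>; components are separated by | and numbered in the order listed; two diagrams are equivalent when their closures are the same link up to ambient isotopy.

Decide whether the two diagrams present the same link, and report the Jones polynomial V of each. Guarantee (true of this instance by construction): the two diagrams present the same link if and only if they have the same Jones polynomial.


same link: yes
V(D1) = 1  [12 crossings, <D> = A^12, w = +4]
D2 (bracket 1; 12 crossings at w = 0): V = 1
note: from 12 to 12 crossings by R-moves: one link, two diagrams


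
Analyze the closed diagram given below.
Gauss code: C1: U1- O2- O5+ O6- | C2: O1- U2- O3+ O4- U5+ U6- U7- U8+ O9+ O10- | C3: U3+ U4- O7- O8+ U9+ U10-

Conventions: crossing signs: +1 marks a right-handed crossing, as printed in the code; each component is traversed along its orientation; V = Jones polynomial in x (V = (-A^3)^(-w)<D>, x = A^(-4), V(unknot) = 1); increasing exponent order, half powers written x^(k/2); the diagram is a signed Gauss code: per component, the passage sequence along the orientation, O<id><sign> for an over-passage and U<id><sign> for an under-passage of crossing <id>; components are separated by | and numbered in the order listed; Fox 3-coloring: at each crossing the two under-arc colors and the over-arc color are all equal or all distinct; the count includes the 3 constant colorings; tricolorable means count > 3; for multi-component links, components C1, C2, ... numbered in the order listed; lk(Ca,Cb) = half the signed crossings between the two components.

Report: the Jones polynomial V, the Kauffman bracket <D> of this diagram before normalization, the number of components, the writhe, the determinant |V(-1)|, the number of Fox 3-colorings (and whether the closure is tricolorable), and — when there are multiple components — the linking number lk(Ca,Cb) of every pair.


Jones polynomial: V(x) = x^-3 + x^-2 + x^-1 + 1
<D> = A^-6 + A^-2 + A^2 + A^6; writhe -2
components 3, writhe -2 (10 crossings)
linking number lk(C1,C2) = -1
lk(C1,C3): 0
lk(C2,C3) = 0
3-colorings: 9 of 3^10, det 0 — tricolorable
note: summing lk over 3 pairs gives -1


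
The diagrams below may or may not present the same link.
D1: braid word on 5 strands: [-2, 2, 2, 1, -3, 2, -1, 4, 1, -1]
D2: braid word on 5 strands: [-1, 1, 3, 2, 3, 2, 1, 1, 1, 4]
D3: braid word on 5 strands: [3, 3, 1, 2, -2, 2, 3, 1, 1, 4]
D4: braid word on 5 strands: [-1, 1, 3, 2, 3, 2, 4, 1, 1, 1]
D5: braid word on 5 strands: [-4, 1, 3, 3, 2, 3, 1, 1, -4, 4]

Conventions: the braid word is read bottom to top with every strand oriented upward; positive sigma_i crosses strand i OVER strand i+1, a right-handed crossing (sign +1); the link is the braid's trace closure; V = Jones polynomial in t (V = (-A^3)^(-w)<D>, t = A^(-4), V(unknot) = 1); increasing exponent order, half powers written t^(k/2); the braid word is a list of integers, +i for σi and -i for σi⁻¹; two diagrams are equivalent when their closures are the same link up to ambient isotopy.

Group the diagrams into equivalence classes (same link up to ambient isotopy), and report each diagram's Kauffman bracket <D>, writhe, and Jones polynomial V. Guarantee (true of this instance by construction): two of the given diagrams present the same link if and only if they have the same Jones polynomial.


classes: {D1} | {D2, D3, D4, D5}
V(D1) = 1  [10 crossings, <D> = A^6, w = +2]
V(D2) = t^2 + 2t^4 - 2t^5 + t^6 - 2t^7 + t^8  (w +8, c 10, <D> = A^-8 - 2A^-4 + 1 - 2A^4 + 2A^8 + A^16)
V(D3) = t^2 + 2t^4 - 2t^5 + t^6 - 2t^7 + t^8  [10 crossings, <D> = A^-8 - 2A^-4 + 1 - 2A^4 + 2A^8 + A^16, w = +8]
V(D4) = t^2 + 2t^4 - 2t^5 + t^6 - 2t^7 + t^8  [10 crossings, <D> = A^-8 - 2A^-4 + 1 - 2A^4 + 2A^8 + A^16, w = +8]
V(D5) = t^2 + 2t^4 - 2t^5 + t^6 - 2t^7 + t^8  [10 crossings, <D> = A^-14 - 2A^-10 + A^-6 - 2A^-2 + 2A^2 + A^10, w = +6]
insight: V(t) takes 2 values over 5 diagrams, fixing the grouping


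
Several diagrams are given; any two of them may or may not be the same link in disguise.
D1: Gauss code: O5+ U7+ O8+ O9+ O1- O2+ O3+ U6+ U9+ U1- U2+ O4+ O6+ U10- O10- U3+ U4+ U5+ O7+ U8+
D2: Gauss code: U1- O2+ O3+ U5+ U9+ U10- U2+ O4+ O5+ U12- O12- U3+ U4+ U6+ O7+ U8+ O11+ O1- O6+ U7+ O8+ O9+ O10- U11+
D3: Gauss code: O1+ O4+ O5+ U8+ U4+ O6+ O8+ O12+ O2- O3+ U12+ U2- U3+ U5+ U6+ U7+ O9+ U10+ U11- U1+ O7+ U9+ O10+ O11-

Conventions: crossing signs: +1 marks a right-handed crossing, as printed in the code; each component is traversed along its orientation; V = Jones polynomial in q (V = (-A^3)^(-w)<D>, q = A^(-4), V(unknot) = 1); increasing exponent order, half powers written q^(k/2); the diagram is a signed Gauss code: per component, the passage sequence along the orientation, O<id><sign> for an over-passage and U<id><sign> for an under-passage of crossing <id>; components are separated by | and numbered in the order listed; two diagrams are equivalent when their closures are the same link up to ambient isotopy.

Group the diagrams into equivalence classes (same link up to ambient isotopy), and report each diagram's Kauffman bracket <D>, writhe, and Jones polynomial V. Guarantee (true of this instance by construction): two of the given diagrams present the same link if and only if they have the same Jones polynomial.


grouping into links: {D1, D2, D3}
V(D1) = q^2 + 2q^4 - 2q^5 + q^6 - 2q^7 + q^8  (w +6, c 10, <D> = A^-14 - 2A^-10 + A^-6 - 2A^-2 + 2A^2 + A^10)
D2 (bracket A^-14 - 2A^-10 + A^-6 - 2A^-2 + 2A^2 + A^10; 12 crossings at w = +6): V = q^2 + 2q^4 - 2q^5 + q^6 - 2q^7 + q^8
V(D3) = q^2 + 2q^4 - 2q^5 + q^6 - 2q^7 + q^8  (w +8, c 12, <D> = A^-8 - 2A^-4 + 1 - 2A^4 + 2A^8 + A^16)
key observation: all 3 diagrams share one V(q), hence one class


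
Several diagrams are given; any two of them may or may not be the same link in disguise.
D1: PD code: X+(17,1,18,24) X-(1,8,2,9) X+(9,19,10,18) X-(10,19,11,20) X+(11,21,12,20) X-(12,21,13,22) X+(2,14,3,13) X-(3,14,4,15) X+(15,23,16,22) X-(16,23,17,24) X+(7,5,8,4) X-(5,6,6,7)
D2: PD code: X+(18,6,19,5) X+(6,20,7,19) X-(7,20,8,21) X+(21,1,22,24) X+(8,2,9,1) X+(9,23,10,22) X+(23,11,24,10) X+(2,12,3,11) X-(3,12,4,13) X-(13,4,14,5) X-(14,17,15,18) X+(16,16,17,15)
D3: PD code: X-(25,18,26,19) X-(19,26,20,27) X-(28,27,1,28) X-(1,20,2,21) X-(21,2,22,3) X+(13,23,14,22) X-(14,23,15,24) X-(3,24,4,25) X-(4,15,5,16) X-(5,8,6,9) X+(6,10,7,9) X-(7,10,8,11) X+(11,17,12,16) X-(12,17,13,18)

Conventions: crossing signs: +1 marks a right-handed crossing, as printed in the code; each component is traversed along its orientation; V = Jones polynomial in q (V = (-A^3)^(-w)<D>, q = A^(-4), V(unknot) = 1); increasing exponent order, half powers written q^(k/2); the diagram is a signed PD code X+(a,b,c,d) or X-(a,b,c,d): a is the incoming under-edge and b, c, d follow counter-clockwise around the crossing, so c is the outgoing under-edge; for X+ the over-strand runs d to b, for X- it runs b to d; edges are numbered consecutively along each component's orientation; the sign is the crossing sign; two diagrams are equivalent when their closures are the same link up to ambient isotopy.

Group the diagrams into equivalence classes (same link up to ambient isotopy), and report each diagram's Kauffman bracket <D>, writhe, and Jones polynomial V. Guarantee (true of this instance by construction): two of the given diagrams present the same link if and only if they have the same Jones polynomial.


grouping into links: {D1} | {D2} | {D3}
V(D1) = 1  (w 0, c 12, <D> = 1)
V(D2) = q + q^3 - q^4  (w +4, c 12, <D> = -A^-4 + 1 + A^8)
V(D3) = -q^-7 + q^-6 - q^-5 + q^-4 + q^-2  (w -8, c 14, <D> = A^-16 + A^-8 - A^-4 + 1 - A^4)
key observation: V(q) takes 3 values over 3 diagrams, fixing the grouping


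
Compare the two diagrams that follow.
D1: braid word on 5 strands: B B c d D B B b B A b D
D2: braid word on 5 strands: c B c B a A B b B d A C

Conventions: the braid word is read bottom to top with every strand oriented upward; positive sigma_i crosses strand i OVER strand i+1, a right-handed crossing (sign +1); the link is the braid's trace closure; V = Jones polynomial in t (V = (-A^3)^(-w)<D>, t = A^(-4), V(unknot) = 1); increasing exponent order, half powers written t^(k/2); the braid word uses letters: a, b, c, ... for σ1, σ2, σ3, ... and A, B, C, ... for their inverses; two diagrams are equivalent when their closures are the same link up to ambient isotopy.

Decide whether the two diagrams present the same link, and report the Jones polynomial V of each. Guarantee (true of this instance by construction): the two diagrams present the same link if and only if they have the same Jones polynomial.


equivalent: yes
D1 (bracket A^-8 + 1 - A^4; 12 crossings at w = -4): V = -t^-4 + t^-3 + t^-1
V(D2) = -t^-4 + t^-3 + t^-1  (w -2, c 12, <D> = A^-2 + A^6 - A^10)
key observation: one V(t) for all 2 diagrams — one class (guaranteed)


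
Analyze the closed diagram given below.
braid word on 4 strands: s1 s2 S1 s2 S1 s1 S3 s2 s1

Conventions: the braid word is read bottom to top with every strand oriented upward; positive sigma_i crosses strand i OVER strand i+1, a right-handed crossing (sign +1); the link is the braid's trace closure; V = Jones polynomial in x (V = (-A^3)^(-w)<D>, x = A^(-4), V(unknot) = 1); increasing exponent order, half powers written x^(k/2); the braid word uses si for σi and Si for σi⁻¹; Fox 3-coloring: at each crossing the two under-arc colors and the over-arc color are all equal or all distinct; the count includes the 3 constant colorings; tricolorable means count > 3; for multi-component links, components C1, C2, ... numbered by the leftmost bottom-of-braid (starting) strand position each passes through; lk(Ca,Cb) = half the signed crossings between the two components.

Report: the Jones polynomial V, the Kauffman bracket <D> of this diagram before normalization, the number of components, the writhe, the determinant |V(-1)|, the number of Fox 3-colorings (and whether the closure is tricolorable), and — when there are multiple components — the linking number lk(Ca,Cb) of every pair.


V = x - x^2 + 2x^3 - x^4 + x^5 - x^6
<D> = A^-15 - A^-11 + A^-7 - 2A^-3 + A - A^5 (w = +3)
1 component over 9 crossings, w = +3
3 Fox colorings among 3^9, |V(-1)| = 7: not tricolorable
why: |V(-1)| = 7: so not tricolorable, since 3 does not divide 7


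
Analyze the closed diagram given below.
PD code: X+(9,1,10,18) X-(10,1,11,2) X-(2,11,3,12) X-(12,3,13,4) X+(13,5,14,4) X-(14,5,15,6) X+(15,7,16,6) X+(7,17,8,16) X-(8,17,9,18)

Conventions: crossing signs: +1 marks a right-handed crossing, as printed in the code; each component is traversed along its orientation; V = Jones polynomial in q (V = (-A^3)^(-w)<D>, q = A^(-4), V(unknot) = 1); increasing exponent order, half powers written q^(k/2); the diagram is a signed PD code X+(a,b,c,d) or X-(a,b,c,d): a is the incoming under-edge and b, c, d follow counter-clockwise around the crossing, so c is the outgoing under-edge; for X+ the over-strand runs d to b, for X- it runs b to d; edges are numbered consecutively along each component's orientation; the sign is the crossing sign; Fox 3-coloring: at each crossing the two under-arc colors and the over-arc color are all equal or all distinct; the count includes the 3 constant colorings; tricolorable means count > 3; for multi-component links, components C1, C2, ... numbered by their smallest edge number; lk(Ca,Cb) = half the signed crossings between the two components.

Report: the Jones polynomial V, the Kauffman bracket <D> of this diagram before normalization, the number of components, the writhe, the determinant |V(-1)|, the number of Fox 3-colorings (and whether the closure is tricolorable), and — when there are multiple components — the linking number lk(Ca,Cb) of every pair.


V = 1
<D> = -A^-3 (w = -1)
1 component over 9 crossings, w = -1
3 Fox colorings among 3^9, |V(-1)| = 1: not tricolorable
why: w = -1 (over 9 crossings) is diagram-only; (-A^3)^(1) removes it from V


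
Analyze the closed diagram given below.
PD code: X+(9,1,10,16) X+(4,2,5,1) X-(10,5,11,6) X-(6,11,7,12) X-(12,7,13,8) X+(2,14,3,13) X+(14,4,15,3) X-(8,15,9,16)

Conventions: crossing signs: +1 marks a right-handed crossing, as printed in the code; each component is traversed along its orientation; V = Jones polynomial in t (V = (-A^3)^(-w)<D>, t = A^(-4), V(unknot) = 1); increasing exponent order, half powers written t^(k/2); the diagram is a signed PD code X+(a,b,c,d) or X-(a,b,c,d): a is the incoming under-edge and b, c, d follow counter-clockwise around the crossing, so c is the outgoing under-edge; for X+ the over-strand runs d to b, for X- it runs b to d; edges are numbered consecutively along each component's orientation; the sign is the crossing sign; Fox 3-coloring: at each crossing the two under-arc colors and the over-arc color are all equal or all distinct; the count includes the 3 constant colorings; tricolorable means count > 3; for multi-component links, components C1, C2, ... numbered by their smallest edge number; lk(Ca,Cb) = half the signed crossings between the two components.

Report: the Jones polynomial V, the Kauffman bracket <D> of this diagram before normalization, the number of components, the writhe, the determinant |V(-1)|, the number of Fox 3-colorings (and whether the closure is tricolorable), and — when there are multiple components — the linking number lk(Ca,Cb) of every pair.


Jones polynomial: V(t) = -t^-3 + t^-2 - t^-1 + 3 - t + t^2 - t^3
<D> = -A^-12 + A^-8 - A^-4 + 3 - A^4 + A^8 - A^12; writhe 0
components 1, writhe 0 (8 crossings)
3-colorings: 27 of 3^8, det 9 — tricolorable
note: V is palindromic (span 6, det 9): t -> 1/t fixes it; necessary, not sufficient, for amphichirality


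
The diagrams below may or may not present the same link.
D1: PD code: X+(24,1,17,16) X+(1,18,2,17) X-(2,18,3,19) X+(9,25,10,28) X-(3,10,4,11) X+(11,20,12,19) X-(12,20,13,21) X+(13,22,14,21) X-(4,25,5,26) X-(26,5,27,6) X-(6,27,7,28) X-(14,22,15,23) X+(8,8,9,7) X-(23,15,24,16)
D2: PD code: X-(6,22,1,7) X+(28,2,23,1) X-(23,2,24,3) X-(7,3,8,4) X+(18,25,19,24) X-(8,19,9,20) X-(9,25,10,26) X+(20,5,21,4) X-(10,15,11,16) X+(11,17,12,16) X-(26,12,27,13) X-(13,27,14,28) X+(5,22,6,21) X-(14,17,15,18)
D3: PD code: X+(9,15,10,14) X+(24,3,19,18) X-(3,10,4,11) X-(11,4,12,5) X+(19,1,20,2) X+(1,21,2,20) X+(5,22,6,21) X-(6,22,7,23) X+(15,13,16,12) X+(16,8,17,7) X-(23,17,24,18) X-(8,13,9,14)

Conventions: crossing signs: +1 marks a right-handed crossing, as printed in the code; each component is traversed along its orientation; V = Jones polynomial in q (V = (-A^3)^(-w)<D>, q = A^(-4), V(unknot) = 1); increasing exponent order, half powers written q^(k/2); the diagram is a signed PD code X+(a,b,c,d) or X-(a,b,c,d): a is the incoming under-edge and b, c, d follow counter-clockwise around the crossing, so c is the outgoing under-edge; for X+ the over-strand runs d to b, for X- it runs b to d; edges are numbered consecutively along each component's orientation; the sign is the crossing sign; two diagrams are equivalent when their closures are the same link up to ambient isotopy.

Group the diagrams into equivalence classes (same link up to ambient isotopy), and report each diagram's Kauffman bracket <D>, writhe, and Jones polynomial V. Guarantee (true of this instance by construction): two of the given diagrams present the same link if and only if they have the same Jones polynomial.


equivalence classes: {D1, D2} | {D3}
D1 (bracket A^-6 + A^-2 + A^2 + A^6; 14 crossings at w = -2): V = q^-3 + q^-2 + q^-1 + 1
V(D2) = q^-3 + q^-2 + q^-1 + 1  [14 crossings, <D> = A^-12 + A^-8 + A^-4 + 1, w = -4]
V(D3) = 1 + q + q^2 + q^3  (w +2, c 12, <D> = A^-6 + A^-2 + A^2 + A^6)
observation: V(q) takes 2 values over 3 diagrams, fixing the grouping


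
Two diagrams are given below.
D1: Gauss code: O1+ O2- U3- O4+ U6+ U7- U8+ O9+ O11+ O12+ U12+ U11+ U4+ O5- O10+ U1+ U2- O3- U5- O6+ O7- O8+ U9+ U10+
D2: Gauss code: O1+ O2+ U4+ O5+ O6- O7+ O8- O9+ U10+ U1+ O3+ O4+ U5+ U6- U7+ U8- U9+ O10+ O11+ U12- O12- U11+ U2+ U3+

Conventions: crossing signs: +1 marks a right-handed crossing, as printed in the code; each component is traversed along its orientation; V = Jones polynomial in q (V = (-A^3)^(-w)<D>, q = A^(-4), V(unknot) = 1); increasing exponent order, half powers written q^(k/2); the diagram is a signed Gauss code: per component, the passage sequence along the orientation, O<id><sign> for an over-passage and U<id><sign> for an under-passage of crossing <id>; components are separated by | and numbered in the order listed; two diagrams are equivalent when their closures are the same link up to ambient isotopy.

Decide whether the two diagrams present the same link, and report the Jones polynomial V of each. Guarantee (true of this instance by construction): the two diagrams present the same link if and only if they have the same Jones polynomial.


equivalent: no
D1 (bracket -A^-4 + 1 + A^8; 12 crossings at w = +4): V = q + q^3 - q^4
V(D2) = q^2 + q^4 - q^5 + q^6 - q^7  [12 crossings, <D> = -A^-10 + A^-6 - A^-2 + A^2 + A^10, w = +6]
observation: 2 values of V(q) split the 2 diagrams


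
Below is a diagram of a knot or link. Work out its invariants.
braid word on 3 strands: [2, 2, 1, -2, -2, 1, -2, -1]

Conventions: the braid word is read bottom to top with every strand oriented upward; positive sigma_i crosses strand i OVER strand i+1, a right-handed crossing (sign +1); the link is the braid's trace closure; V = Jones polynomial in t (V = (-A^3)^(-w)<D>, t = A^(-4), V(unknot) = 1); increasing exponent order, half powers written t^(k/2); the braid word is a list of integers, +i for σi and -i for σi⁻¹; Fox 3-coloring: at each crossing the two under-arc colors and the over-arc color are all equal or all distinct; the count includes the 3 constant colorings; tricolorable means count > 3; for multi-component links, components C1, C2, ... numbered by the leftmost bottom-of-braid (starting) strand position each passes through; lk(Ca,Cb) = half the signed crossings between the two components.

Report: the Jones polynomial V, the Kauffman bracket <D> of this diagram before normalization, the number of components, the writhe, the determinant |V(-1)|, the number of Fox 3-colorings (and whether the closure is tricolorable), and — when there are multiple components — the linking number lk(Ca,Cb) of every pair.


Jones polynomial: V(t) = -t^-3 + t^-2 - t^-1 + 3 - t + t^2 - t^3
<D> = -A^-12 + A^-8 - A^-4 + 3 - A^4 + A^8 - A^12; writhe 0
components 1, writhe 0 (8 crossings)
3-colorings: 27 of 3^8, det 9 — tricolorable
note: w = 0 shifts under R1 moves; the (-A^3)^(0) factor cancels that in V


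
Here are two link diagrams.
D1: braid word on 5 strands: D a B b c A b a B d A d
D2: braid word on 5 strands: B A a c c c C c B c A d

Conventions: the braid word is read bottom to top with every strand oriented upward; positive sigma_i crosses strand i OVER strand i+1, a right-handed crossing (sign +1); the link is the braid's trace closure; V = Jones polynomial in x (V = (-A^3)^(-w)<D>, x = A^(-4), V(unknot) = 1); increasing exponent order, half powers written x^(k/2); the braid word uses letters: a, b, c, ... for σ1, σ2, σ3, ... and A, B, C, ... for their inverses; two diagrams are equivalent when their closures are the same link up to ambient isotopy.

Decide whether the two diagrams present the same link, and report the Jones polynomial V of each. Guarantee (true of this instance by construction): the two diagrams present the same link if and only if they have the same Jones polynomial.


equivalent: no
V(D1) = 1  (w +2, c 12, <D> = A^6)
D2 (bracket A^-14 - 2A^-10 + 2A^-6 - 2A^-2 + 2A^2 - A^6 + A^10; 12 crossings at w = +2): V = x^-1 - 1 + 2x - 2x^2 + 2x^3 - 2x^4 + x^5
why: 2 classes among 2 diagrams; unequal V(x) rules out equality


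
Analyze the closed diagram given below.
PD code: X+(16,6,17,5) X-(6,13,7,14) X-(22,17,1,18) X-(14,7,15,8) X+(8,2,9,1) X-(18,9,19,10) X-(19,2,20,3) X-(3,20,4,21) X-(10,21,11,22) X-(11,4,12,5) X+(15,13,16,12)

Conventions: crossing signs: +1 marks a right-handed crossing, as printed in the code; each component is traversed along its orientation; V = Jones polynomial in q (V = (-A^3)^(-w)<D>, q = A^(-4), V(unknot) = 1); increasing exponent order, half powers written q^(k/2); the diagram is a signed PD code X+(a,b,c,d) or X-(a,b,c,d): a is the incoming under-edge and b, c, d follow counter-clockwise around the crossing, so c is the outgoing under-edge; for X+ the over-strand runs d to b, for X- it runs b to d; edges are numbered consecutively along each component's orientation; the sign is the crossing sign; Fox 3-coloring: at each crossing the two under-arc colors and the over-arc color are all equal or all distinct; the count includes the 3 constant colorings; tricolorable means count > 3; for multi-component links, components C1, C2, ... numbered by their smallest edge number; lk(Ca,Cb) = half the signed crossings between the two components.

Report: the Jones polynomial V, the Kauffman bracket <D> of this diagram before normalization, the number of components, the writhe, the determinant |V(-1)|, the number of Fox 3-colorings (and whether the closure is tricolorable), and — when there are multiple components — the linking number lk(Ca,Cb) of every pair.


V = -q^-7 + q^-6 - q^-5 + q^-4 + q^-2
<D> = -A^-7 - A + A^5 - A^9 + A^13 (w = -5)
1 component over 11 crossings, w = -5
3 Fox colorings among 3^11, |V(-1)| = 5: not tricolorable
why: w = -5 shifts under R1 moves; the (-A^3)^(5) factor cancels that in V


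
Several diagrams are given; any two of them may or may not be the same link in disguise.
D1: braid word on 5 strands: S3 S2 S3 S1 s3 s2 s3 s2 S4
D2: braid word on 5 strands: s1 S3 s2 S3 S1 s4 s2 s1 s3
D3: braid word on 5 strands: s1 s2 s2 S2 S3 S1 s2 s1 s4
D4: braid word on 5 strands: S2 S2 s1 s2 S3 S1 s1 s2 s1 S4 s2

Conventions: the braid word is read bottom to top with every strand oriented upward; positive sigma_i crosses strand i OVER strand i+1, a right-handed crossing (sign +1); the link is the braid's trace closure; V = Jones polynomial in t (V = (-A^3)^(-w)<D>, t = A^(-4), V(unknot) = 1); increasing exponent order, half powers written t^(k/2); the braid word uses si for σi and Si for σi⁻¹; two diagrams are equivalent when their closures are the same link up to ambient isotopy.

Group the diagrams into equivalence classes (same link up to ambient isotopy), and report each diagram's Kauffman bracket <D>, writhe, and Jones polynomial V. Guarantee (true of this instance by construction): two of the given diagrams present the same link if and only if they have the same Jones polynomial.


classes: {D1} | {D2, D3, D4}
V(D1) = -t^(-1/2) - t^(1/2)  [9 crossings, <D> = A^-5 + A^-1, w = -1]
V(D2) = -t^(1/2) + t^(3/2) - t^(5/2) - t^(9/2)  (w +3, c 9, <D> = A^-9 + A^-1 - A^3 + A^7)
V(D3) = -t^(1/2) + t^(3/2) - t^(5/2) - t^(9/2)  [9 crossings, <D> = A^-9 + A^-1 - A^3 + A^7, w = +3]
V(D4) = -t^(1/2) + t^(3/2) - t^(5/2) - t^(9/2)  (w +1, c 11, <D> = A^-15 + A^-7 - A^-3 + A)
note: 2 values of V(t) split the 4 diagrams


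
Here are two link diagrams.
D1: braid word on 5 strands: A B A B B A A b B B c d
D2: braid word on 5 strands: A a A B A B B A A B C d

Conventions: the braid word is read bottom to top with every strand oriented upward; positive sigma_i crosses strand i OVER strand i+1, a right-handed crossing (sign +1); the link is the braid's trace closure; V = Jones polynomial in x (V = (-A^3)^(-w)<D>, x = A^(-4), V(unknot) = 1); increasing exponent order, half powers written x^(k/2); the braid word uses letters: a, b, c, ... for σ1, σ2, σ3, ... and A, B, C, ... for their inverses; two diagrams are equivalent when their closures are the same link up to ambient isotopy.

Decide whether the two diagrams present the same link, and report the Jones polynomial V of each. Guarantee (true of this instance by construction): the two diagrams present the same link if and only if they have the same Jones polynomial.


equivalent: yes
D1 (bracket A^-6 + A^2 - A^14; 12 crossings at w = -6): V = -x^-8 + x^-5 + x^-3
D2 (bracket A^-12 + A^-4 - A^8; 12 crossings at w = -8): V = -x^-8 + x^-5 + x^-3
key observation: D2 (12 crossings) and D1 (12) are Markov-related braid presentations


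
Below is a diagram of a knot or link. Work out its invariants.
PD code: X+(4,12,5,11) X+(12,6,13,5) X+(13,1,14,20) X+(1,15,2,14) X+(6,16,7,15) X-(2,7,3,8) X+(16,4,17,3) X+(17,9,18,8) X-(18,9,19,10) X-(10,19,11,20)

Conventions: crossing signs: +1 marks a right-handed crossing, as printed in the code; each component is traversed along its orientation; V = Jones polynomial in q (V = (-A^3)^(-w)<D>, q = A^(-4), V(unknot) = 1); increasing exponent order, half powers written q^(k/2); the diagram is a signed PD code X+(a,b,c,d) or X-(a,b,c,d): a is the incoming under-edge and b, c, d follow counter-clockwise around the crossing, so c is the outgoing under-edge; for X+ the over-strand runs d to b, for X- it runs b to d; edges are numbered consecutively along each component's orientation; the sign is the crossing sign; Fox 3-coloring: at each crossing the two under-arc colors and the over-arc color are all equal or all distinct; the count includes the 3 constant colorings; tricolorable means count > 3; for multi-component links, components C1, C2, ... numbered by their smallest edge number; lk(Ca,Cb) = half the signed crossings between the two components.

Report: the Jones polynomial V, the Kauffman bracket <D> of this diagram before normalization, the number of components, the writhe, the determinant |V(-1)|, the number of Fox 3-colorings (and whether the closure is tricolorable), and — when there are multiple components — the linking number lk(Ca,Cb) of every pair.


V(q) = 2q - 2q^2 + 3q^3 - 3q^4 + 2q^5 - 2q^6 + q^7
bracket: A^-16 - 2A^-12 + 2A^-8 - 3A^-4 + 3 - 2A^4 + 2A^8, w = +4
1 component, writhe +4, over 10 crossings
det 15, colorings 9 of 3^10 — tricolorable
observation: w = +4 shifts under R1 moves; the (-A^3)^(-4) factor cancels that in V


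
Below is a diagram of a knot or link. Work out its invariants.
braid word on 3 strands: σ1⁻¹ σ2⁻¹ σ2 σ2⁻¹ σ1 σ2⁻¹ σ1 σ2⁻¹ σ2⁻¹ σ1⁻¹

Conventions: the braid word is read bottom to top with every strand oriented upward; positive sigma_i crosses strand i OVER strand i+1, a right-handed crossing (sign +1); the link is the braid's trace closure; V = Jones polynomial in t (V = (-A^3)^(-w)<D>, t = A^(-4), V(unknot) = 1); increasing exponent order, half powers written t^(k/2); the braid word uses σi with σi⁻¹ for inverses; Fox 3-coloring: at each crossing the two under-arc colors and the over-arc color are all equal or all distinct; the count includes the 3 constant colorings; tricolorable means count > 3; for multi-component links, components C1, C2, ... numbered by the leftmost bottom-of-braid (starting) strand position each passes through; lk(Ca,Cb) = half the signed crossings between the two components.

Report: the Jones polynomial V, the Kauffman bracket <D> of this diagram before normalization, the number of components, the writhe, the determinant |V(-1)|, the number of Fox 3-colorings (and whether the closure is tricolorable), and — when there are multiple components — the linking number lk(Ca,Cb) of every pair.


V(t) = t^-7 - 2t^-6 + 2t^-5 - 3t^-4 + 3t^-3 - 2t^-2 + 2t^-1
bracket: 2A^-8 - 2A^-4 + 3 - 3A^4 + 2A^8 - 2A^12 + A^16, w = -4
1 component, writhe -4, over 10 crossings
det 15, colorings 9 of 3^10 — tricolorable
observation: free reduction leaves σ1⁻¹ σ2⁻¹ σ1 σ2⁻¹ σ1 σ2⁻¹ σ2⁻¹ σ1⁻¹ of the original 10 letters
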